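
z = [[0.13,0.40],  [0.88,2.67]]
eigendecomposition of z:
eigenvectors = [[-0.95, -0.15], [0.31, -0.99]]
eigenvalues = [-0.0, 2.8]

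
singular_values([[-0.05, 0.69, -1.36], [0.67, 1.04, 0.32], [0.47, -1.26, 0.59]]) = [2.04, 1.25, 0.62]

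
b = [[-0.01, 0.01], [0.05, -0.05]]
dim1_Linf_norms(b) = [0.01, 0.05]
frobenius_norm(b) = 0.07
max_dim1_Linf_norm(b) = 0.05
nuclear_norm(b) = 0.07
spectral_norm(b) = 0.07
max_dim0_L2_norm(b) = 0.05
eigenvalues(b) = [0.0, -0.06]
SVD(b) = [[-0.2, 0.98], [0.98, 0.2]] @ diag([0.0721110255092798, 6.648544491674506e-18]) @ [[0.71, -0.71], [0.71, 0.71]]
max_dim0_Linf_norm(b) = 0.05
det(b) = 0.00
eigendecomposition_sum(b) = [[0.00, 0.0], [0.0, 0.00]] + [[-0.01, 0.01], [0.05, -0.05]]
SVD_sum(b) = [[-0.01, 0.01],[0.05, -0.05]] + [[0.00,0.00], [0.00,0.00]]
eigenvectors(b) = [[0.71, -0.20], [0.71, 0.98]]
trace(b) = -0.06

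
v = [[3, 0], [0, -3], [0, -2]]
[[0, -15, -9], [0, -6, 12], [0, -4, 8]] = v @ [[0, -5, -3], [0, 2, -4]]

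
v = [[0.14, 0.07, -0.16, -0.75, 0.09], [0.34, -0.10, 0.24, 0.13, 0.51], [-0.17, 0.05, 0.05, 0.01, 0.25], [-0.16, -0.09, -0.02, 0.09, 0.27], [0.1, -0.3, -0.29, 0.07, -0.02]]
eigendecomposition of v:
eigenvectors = [[0.84+0.00j, 0.59+0.00j, -0.03-0.28j, -0.03+0.28j, (-0.19+0j)], [(0.34+0j), -0.56+0.00j, (-0.73+0j), -0.73-0.00j, (-0.71+0j)], [(-0.25+0j), (0.43+0j), -0.18+0.10j, -0.18-0.10j, (0.6+0j)], [(-0.34+0j), (0.26+0j), -0.22-0.10j, (-0.22+0.1j), -0.26+0.00j], [(0.05+0j), -0.30+0.00j, -0.06-0.53j, -0.06+0.53j, -0.18+0.00j]]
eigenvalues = [(0.52+0j), (-0.42+0j), (0.05+0.48j), (0.05-0.48j), (-0.04+0j)]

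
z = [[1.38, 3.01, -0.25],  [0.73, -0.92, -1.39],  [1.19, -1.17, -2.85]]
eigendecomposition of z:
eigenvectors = [[0.23,-0.97,0.74], [-0.47,-0.15,-0.39], [-0.85,-0.21,0.54]]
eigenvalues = [-3.81, 1.8, -0.38]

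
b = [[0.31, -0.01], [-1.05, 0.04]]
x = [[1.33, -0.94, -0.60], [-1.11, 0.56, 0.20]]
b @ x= [[0.42, -0.3, -0.19],[-1.44, 1.01, 0.64]]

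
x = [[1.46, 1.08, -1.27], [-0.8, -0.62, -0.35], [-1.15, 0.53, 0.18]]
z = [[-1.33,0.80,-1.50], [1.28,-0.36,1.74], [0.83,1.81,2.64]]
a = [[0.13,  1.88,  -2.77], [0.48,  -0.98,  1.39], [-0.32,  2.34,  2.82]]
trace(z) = 0.95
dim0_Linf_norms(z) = [1.33, 1.81, 2.64]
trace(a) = 1.97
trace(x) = 1.02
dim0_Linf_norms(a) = [0.48, 2.34, 2.82]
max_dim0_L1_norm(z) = 5.88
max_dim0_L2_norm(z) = 3.5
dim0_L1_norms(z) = [3.44, 2.97, 5.88]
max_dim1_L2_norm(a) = 3.68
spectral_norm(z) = 4.04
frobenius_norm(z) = 4.52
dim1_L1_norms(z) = [3.63, 3.38, 5.28]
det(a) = -6.41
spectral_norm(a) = 4.19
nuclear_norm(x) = 4.32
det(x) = 2.14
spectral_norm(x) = 2.42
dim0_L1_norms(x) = [3.41, 2.23, 1.8]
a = x + z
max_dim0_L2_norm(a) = 4.19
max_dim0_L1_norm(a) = 6.98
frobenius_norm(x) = 2.77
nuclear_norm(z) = 6.06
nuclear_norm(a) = 7.85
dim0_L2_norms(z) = [2.02, 2.01, 3.5]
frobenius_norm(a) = 5.28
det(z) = -0.02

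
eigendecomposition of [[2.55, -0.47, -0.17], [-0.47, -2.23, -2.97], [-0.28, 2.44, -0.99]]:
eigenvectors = [[-0.99+0.00j,0.07+0.02j,(0.07-0.02j)],[0.03+0.00j,(0.74+0j),0.74-0.00j],[0.10+0.00j,-0.16-0.65j,(-0.16+0.65j)]]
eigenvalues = [(2.58+0j), (-1.63+2.6j), (-1.63-2.6j)]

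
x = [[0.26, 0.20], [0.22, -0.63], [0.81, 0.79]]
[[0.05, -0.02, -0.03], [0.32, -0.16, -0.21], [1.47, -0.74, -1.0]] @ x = [[-0.02, -0.0], [-0.12, -0.0], [-0.59, -0.03]]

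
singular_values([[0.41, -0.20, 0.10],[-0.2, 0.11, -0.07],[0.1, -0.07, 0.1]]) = [0.54, 0.07, 0.01]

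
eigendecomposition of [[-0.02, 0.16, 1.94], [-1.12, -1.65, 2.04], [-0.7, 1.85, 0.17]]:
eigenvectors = [[(0.76+0j), (0.76-0j), -0.24+0.00j], [(0.08+0.35j), 0.08-0.35j, (-0.86+0j)], [0.30+0.46j, 0.30-0.46j, (0.45+0j)]]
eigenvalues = [(0.76+1.24j), (0.76-1.24j), (-3.02+0j)]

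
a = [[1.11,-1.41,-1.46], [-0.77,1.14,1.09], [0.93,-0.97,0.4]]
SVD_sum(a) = [[1.19, -1.53, -1.23], [-0.90, 1.16, 0.93], [0.48, -0.61, -0.49]] + [[-0.12,0.09,-0.23], [0.09,-0.07,0.17], [0.45,-0.36,0.89]] + [[0.04, 0.03, -0.01], [0.05, 0.04, -0.01], [0.00, 0.0, -0.00]]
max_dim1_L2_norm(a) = 2.31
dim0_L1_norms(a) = [2.81, 3.52, 2.95]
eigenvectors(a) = [[-0.74+0.00j, (-0.35-0.5j), -0.35+0.50j], [(-0.67+0j), 0.26+0.37j, 0.26-0.37j], [0.12+0.00j, -0.65+0.00j, -0.65-0.00j]]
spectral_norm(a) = 3.03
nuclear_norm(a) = 4.22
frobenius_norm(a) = 3.22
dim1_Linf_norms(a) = [1.46, 1.14, 0.97]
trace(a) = 2.65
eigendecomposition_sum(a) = [[(0.04+0j),0.05+0.00j,0.00+0.00j], [(0.03+0j),0.05+0.00j,0.00+0.00j], [(-0.01+0j),(-0.01+0j),-0.00+0.00j]] + [[0.54+0.16j, -0.73-0.04j, -0.73+0.73j], [-0.40-0.12j, (0.55+0.03j), 0.54-0.55j], [0.47-0.37j, (-0.48+0.61j), (0.2+1.08j)]] + [[(0.54-0.16j), -0.73+0.04j, (-0.73-0.73j)], [(-0.4+0.12j), 0.55-0.03j, 0.54+0.55j], [0.47+0.37j, -0.48-0.61j, (0.2-1.08j)]]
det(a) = 0.27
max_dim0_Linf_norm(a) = 1.46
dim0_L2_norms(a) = [1.64, 2.06, 1.87]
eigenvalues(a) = [(0.08+0j), (1.28+1.28j), (1.28-1.28j)]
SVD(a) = [[-0.76, 0.24, -0.6],[0.58, -0.18, -0.8],[-0.3, -0.95, -0.01]] @ diag([3.0252203828297803, 1.113393135377237, 0.08122414299997908]) @ [[-0.52, 0.67, 0.53],[-0.43, 0.34, -0.84],[-0.74, -0.66, 0.11]]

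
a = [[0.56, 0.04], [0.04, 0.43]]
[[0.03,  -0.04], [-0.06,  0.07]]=a@[[0.06, -0.08], [-0.15, 0.18]]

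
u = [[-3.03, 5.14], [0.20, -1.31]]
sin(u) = [[0.16, -2.12], [-0.08, -0.55]]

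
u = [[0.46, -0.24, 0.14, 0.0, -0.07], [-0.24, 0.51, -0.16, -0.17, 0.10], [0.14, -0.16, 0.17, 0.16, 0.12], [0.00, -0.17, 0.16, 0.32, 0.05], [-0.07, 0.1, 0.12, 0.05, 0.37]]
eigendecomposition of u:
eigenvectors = [[0.55, -0.29, -0.66, -0.26, -0.34], [-0.70, 0.04, -0.31, 0.1, -0.63], [0.32, 0.37, -0.16, 0.85, -0.12], [0.3, 0.49, 0.47, -0.33, -0.58], [-0.11, 0.73, -0.48, -0.31, 0.36]]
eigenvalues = [0.86, 0.5, 0.33, 0.0, 0.14]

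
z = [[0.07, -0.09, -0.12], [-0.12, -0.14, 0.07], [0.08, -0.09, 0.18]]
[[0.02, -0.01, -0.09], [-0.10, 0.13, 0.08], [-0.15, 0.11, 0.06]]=z @ [[-0.09, -0.16, -0.40], [0.5, -0.57, 0.02], [-0.56, 0.42, 0.52]]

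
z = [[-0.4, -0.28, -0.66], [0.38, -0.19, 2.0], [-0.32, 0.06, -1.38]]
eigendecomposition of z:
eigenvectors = [[0.11,  -0.76,  -0.76], [-0.83,  -0.61,  0.61], [0.54,  0.22,  0.20]]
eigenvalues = [-1.54, -0.43, 0.0]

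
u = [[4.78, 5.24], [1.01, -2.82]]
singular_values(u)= [7.25, 2.59]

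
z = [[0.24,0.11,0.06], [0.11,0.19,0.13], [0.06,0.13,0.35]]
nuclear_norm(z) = 0.78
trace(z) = 0.78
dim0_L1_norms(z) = [0.41, 0.43, 0.54]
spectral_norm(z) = 0.47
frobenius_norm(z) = 0.53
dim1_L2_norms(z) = [0.27, 0.26, 0.38]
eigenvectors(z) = [[-0.43, -0.77, 0.47], [-0.51, -0.22, -0.83], [-0.75, 0.60, 0.30]]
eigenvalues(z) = [0.47, 0.22, 0.08]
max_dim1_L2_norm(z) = 0.38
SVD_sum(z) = [[0.09,0.1,0.15], [0.10,0.12,0.18], [0.15,0.18,0.26]] + [[0.13, 0.04, -0.1], [0.04, 0.01, -0.03], [-0.10, -0.03, 0.08]] + [[0.02, -0.03, 0.01], [-0.03, 0.06, -0.02], [0.01, -0.02, 0.01]]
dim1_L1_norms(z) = [0.41, 0.43, 0.54]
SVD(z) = [[-0.43,0.77,0.47], [-0.51,0.22,-0.83], [-0.75,-0.60,0.30]] @ diag([0.47351784996336405, 0.2247085208259498, 0.08177362921068619]) @ [[-0.43, -0.51, -0.75],  [0.77, 0.22, -0.6],  [0.47, -0.83, 0.3]]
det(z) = 0.01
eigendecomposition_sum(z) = [[0.09, 0.10, 0.15], [0.1, 0.12, 0.18], [0.15, 0.18, 0.26]] + [[0.13, 0.04, -0.10], [0.04, 0.01, -0.03], [-0.10, -0.03, 0.08]] + [[0.02, -0.03, 0.01], [-0.03, 0.06, -0.02], [0.01, -0.02, 0.01]]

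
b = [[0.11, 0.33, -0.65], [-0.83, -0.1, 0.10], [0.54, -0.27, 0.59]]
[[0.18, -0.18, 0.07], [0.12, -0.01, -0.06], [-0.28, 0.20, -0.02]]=b @ [[-0.18,0.05,0.05], [0.07,0.0,0.26], [-0.27,0.29,0.04]]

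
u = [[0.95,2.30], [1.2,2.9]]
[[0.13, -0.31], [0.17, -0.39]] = u @ [[0.14,  -0.59], [-0.0,  0.11]]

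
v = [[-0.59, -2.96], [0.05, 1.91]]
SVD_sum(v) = [[-0.45, -2.98], [0.28, 1.88]] + [[-0.14,0.02],[-0.23,0.03]]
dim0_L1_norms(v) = [0.64, 4.87]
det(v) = -0.98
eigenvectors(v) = [[-1.00, 0.77], [0.02, -0.64]]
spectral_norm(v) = 3.56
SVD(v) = [[-0.85, 0.53], [0.53, 0.85]] @ diag([3.5615666428508823, 0.2748509569419238]) @ [[0.15, 0.99], [-0.99, 0.15]]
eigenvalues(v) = [-0.53, 1.85]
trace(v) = 1.32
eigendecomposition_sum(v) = [[-0.54, -0.66], [0.01, 0.01]] + [[-0.05, -2.3], [0.04, 1.9]]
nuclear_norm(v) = 3.84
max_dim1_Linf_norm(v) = 2.96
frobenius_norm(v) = 3.57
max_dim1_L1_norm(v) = 3.55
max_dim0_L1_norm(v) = 4.87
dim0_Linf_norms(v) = [0.59, 2.96]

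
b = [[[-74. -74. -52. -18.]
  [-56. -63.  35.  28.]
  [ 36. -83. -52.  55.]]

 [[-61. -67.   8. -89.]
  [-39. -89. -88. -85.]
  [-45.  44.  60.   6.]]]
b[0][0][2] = -52.0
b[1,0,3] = -89.0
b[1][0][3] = -89.0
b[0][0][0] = -74.0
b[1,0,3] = -89.0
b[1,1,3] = -85.0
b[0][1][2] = 35.0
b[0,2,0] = 36.0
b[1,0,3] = -89.0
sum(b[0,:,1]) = -220.0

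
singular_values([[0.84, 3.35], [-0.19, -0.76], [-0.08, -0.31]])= [3.56, 0.0]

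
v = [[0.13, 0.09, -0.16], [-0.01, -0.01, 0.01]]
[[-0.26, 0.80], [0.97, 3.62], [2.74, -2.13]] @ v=[[-0.04, -0.03, 0.05], [0.09, 0.05, -0.12], [0.38, 0.27, -0.46]]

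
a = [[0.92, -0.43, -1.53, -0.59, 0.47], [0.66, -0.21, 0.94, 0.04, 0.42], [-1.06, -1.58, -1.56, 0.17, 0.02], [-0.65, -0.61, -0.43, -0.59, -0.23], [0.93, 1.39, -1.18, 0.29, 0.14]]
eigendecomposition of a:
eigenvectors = [[0.68+0.00j, (0.35+0.04j), 0.35-0.04j, 0.42+0.00j, 0.38+0.00j], [0.19+0.00j, -0.27-0.44j, -0.27+0.44j, -0.27+0.00j, (-0.17+0j)], [-0.29+0.00j, 0.59+0.00j, (0.59-0j), -0.00+0.00j, -0.01+0.00j], [-0.22+0.00j, (0.22+0.14j), 0.22-0.14j, (0.14+0j), (0.78+0j)], [(0.61+0j), 0.11+0.43j, 0.11-0.43j, -0.85+0.00j, (-0.47+0j)]]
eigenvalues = [(2.06+0j), (-1.4+1.17j), (-1.4-1.17j), (0.07+0j), (-0.63+0j)]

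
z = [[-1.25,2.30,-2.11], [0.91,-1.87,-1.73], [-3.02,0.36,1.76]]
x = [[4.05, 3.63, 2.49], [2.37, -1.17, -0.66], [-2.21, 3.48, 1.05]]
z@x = [[5.05,-14.57,-6.85], [3.08,-0.53,1.68], [-15.27,-5.26,-5.91]]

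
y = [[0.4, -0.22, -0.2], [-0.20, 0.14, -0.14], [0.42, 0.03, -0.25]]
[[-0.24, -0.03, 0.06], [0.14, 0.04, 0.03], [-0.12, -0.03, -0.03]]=y@[[-0.34,-0.12,-0.21],[0.49,-0.0,-0.38],[-0.04,-0.08,-0.28]]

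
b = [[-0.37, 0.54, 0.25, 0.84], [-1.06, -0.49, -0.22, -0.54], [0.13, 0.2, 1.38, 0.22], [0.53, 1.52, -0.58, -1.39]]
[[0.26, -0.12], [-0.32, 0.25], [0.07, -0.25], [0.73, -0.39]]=b @ [[0.07,  -0.1], [0.48,  -0.26], [-0.03,  -0.14], [0.04,  0.02]]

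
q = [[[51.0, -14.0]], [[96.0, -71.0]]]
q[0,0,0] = 51.0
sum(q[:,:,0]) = 147.0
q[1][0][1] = -71.0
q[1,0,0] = 96.0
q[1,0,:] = [96.0, -71.0]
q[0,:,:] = [[51.0, -14.0]]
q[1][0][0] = 96.0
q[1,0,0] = 96.0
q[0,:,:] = [[51.0, -14.0]]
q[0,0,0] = 51.0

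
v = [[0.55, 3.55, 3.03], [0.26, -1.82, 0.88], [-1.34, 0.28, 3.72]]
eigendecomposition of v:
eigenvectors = [[0.84+0.00j,0.84-0.00j,-0.68+0.00j],[(0.14+0.03j),0.14-0.03j,(0.71+0j)],[(0.35+0.4j),(0.35-0.4j),(-0.18+0j)]]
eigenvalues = [(2.38+1.57j), (2.38-1.57j), (-2.3+0j)]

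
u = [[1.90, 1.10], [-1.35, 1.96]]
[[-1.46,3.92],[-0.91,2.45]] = u @ [[-0.36, 0.96], [-0.71, 1.91]]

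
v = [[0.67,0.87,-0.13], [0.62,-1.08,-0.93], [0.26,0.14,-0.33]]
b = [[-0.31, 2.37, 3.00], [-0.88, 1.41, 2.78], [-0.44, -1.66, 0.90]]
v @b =[[-0.92, 3.03, 4.31], [1.17, 1.49, -1.98], [-0.06, 1.36, 0.87]]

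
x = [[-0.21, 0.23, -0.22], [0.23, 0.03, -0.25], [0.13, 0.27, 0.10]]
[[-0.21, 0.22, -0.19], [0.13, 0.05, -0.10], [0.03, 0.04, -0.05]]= x@ [[0.67,-0.22,0.07], [-0.22,0.40,-0.37], [0.07,-0.37,0.41]]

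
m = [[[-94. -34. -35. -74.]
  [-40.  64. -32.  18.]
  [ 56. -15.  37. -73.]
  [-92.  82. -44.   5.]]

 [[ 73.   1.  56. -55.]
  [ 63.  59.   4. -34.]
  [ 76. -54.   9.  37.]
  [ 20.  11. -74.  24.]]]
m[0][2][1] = -15.0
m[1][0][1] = 1.0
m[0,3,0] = -92.0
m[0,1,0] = -40.0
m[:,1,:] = [[-40.0, 64.0, -32.0, 18.0], [63.0, 59.0, 4.0, -34.0]]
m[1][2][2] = 9.0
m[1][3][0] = 20.0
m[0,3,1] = 82.0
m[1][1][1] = 59.0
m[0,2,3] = -73.0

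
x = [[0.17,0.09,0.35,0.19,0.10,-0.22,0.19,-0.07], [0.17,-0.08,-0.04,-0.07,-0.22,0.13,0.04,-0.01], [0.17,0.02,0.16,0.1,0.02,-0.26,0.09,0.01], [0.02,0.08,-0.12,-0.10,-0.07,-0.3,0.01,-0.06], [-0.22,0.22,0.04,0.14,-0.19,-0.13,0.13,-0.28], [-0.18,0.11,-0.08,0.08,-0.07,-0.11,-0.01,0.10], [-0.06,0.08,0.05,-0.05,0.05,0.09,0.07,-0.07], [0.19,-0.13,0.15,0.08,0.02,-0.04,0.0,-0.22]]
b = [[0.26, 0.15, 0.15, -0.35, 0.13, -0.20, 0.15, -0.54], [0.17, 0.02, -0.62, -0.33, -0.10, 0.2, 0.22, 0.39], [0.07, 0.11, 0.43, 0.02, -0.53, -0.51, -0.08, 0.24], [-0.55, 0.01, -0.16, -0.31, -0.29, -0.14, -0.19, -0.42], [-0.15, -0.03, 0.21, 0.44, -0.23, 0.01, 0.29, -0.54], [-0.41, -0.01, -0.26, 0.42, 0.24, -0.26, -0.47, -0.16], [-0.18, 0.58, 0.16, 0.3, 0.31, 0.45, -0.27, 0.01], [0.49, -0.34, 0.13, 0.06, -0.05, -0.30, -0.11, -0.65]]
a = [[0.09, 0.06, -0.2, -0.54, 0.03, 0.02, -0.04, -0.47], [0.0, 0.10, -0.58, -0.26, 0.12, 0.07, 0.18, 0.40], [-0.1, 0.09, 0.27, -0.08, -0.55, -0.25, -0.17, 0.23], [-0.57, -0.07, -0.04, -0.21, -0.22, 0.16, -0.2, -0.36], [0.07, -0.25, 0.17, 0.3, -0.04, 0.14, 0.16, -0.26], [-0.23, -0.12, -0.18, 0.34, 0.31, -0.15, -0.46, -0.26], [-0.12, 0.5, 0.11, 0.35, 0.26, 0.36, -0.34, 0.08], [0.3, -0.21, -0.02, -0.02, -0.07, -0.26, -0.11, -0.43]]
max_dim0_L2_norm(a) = 0.94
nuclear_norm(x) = 2.44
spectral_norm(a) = 1.05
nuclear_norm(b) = 6.41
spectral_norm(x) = 0.71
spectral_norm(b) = 1.36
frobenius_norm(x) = 1.09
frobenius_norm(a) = 2.10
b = a + x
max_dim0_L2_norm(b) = 1.19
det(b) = 0.06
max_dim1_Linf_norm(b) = 0.65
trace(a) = -0.71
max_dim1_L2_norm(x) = 0.54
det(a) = 0.00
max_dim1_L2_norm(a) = 0.85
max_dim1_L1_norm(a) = 2.12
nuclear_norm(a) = 5.16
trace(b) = -1.01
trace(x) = -0.30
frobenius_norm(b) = 2.48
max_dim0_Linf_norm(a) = 0.58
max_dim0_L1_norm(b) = 2.95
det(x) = 0.00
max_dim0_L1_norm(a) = 2.49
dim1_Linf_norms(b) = [0.54, 0.62, 0.53, 0.55, 0.54, 0.47, 0.58, 0.65]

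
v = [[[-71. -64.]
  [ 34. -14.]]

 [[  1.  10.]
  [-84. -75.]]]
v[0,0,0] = -71.0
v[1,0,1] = 10.0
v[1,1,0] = -84.0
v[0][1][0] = 34.0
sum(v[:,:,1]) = -143.0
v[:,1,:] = [[34.0, -14.0], [-84.0, -75.0]]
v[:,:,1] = [[-64.0, -14.0], [10.0, -75.0]]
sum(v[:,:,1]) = -143.0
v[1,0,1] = 10.0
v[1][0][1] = 10.0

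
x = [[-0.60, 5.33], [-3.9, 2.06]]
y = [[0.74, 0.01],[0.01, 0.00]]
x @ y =[[-0.39,-0.01], [-2.87,-0.04]]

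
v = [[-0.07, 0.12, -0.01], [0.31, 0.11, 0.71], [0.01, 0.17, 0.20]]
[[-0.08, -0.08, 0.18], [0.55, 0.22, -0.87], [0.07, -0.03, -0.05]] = v @ [[0.2, 0.14, -0.38], [-0.51, -0.56, 1.19], [0.77, 0.33, -1.25]]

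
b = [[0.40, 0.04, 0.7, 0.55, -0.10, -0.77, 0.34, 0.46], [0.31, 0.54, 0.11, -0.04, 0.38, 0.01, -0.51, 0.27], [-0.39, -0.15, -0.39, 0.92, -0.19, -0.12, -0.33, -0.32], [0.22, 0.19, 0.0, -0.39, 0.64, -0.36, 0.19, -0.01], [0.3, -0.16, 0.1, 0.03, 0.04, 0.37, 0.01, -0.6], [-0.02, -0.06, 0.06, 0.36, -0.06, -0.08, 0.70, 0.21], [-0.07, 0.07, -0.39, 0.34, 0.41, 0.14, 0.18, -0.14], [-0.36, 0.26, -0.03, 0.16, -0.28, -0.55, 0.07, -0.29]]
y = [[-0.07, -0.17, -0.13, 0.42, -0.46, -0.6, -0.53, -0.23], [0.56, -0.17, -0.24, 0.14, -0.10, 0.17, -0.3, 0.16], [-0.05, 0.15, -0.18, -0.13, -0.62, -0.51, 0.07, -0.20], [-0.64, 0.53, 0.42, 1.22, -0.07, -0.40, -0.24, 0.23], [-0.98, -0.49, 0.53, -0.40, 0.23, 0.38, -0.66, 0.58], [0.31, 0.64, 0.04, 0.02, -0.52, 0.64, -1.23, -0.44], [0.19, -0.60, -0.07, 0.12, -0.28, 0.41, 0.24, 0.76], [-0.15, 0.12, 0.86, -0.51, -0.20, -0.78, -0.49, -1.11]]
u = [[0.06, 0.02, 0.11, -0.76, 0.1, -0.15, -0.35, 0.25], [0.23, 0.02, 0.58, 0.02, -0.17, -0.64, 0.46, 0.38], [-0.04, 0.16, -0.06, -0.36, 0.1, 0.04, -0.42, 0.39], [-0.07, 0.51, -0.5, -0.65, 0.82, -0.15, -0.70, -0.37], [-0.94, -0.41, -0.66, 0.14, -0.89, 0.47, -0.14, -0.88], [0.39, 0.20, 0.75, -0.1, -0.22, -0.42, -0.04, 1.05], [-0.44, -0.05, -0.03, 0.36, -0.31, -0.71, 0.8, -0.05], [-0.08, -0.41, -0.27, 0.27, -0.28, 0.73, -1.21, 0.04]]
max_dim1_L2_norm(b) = 1.37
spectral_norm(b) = 1.53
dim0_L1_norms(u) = [2.25, 1.78, 2.96, 2.66, 2.89, 3.31, 4.12, 3.41]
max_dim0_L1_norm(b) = 2.79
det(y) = -0.50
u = y @ b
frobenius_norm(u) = 3.76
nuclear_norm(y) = 9.53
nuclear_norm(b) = 6.72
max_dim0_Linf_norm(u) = 1.21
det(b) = -0.00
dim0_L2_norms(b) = [0.83, 0.67, 0.91, 1.25, 0.92, 1.1, 1.02, 0.95]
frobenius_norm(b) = 2.74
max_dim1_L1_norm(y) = 4.25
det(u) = 0.00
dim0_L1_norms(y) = [2.95, 2.87, 2.47, 2.96, 2.48, 3.89, 3.76, 3.71]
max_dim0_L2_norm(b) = 1.25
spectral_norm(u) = 2.50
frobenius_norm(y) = 3.88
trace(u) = -1.10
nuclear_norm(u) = 8.10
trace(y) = 0.80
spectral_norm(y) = 2.24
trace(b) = 0.01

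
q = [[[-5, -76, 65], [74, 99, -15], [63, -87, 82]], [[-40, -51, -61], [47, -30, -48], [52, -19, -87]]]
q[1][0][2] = -61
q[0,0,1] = -76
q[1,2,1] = -19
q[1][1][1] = -30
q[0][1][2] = -15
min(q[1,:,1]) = -51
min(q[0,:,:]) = -87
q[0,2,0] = 63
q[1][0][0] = -40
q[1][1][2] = -48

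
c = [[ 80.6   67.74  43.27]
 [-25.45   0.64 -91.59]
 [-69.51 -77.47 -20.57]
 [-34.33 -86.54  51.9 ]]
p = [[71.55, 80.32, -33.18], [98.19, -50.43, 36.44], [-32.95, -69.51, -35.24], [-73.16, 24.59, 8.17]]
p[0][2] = -33.18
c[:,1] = [67.74, 0.64, -77.47, -86.54]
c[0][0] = 80.6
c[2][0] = -69.51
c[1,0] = -25.45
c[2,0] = -69.51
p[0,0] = 71.55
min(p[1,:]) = -50.43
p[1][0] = 98.19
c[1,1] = 0.64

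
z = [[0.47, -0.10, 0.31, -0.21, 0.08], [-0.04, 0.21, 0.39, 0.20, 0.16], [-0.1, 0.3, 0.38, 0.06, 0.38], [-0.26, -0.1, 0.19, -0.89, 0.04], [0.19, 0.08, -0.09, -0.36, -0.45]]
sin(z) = [[0.45, -0.11, 0.28, -0.19, 0.07], [-0.04, 0.19, 0.38, 0.17, 0.15], [-0.1, 0.28, 0.36, 0.04, 0.36], [-0.24, -0.08, 0.16, -0.77, 0.04], [0.2, 0.09, -0.11, -0.28, -0.44]]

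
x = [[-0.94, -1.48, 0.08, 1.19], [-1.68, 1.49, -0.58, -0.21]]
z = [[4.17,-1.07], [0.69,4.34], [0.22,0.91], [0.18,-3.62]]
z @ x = [[-2.12, -7.77, 0.95, 5.19], [-7.94, 5.45, -2.46, -0.09], [-1.74, 1.03, -0.51, 0.07], [5.91, -5.66, 2.11, 0.97]]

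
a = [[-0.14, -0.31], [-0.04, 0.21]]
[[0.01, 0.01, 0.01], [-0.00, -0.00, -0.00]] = a@ [[-0.02,-0.02,-0.06], [-0.01,-0.01,-0.02]]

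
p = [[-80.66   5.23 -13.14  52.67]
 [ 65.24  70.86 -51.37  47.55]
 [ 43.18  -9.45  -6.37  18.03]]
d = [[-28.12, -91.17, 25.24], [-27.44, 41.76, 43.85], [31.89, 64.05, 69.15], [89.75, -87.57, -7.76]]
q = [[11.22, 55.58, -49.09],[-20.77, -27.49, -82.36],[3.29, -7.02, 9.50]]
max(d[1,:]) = 43.85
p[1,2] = -51.37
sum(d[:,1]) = -72.93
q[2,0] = 3.29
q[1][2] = -82.36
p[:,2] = [-13.14, -51.37, -6.37]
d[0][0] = -28.12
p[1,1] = 70.86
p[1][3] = 47.55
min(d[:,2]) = -7.76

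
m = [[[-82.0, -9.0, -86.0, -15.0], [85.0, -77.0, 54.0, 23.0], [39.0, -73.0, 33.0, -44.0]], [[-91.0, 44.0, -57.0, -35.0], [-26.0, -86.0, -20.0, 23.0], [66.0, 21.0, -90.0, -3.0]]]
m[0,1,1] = -77.0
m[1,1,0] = -26.0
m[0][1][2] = 54.0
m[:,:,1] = [[-9.0, -77.0, -73.0], [44.0, -86.0, 21.0]]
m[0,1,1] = -77.0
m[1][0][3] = -35.0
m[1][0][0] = -91.0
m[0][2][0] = 39.0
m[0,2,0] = 39.0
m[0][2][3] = -44.0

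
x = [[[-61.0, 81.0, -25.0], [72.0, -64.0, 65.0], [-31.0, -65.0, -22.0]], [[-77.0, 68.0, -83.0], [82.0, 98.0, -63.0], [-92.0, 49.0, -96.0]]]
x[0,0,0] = -61.0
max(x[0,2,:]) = -22.0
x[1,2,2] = -96.0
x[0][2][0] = -31.0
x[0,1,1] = -64.0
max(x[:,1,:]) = 98.0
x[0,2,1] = -65.0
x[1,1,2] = -63.0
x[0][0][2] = -25.0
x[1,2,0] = -92.0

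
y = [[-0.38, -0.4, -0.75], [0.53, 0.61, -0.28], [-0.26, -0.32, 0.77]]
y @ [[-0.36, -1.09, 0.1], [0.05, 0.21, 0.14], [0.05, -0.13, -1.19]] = [[0.08, 0.43, 0.80], [-0.17, -0.41, 0.47], [0.12, 0.12, -0.99]]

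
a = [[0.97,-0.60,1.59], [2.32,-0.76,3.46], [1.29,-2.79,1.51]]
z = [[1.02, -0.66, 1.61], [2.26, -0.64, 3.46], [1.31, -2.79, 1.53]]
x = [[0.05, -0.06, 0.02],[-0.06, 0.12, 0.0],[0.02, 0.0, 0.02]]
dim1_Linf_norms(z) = [1.61, 3.46, 2.79]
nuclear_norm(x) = 0.19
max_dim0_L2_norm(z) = 4.11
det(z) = -0.66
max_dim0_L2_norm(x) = 0.13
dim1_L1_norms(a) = [3.16, 6.54, 5.59]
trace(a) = 1.72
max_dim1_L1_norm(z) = 6.36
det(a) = -1.06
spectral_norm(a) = 5.42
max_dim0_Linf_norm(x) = 0.12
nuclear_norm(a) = 7.54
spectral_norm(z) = 5.40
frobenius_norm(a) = 5.79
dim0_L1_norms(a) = [4.58, 4.15, 6.56]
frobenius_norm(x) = 0.16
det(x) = 0.00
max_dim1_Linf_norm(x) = 0.12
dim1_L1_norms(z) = [3.29, 6.36, 5.63]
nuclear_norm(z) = 7.53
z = a + x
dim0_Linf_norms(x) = [0.06, 0.12, 0.02]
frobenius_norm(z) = 5.78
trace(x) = 0.19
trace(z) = 1.91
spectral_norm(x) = 0.16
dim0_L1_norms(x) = [0.13, 0.18, 0.04]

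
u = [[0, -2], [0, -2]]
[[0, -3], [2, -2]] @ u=[[0, 6], [0, 0]]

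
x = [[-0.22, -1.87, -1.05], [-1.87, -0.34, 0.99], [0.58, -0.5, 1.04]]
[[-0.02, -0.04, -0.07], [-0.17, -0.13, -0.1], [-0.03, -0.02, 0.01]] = x @ [[0.06, 0.05, 0.05], [0.03, 0.03, 0.03], [-0.05, -0.03, -0.00]]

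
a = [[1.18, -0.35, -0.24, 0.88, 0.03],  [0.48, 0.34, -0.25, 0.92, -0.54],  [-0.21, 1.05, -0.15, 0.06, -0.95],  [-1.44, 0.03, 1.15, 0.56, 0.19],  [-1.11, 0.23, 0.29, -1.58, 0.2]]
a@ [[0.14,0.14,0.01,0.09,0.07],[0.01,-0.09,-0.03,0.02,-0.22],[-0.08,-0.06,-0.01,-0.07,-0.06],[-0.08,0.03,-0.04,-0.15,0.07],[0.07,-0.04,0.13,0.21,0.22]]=[[0.11, 0.24, -0.01, -0.01, 0.24], [-0.02, 0.10, -0.11, -0.18, -0.08], [-0.08, -0.08, -0.16, -0.20, -0.44], [-0.32, -0.26, -0.02, -0.25, -0.10], [-0.04, -0.25, 0.07, 0.16, -0.21]]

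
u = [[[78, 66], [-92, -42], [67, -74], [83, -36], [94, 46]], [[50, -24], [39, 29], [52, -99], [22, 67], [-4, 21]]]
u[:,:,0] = [[78, -92, 67, 83, 94], [50, 39, 52, 22, -4]]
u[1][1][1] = 29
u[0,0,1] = 66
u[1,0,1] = -24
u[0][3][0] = 83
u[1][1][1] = 29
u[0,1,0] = -92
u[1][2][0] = 52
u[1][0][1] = -24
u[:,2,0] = [67, 52]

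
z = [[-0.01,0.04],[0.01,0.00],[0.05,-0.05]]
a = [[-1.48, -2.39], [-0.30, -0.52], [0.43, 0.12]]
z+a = [[-1.49, -2.35],[-0.29, -0.52],[0.48, 0.07]]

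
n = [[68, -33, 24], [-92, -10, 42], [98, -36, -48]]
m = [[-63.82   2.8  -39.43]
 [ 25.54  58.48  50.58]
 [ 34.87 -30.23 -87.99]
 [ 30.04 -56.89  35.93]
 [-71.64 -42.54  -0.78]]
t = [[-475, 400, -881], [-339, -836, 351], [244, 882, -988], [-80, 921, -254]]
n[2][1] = -36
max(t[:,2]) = 351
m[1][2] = 50.58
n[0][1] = -33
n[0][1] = -33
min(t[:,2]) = -988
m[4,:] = [-71.64, -42.54, -0.78]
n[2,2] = -48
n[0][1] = -33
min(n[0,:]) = -33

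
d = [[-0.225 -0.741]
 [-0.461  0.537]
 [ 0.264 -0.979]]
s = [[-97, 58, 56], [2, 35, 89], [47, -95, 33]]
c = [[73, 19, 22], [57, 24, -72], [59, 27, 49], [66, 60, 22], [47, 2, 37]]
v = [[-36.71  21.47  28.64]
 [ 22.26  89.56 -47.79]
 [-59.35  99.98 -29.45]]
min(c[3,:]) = 22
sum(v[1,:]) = 64.03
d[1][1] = 0.537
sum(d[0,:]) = -0.966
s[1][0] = 2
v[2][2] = -29.45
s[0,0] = -97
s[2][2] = 33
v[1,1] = 89.56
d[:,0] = [-0.225, -0.461, 0.264]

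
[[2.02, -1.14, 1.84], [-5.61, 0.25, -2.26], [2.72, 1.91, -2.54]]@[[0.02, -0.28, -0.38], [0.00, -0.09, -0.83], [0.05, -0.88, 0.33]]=[[0.13, -2.08, 0.79],[-0.23, 3.54, 1.18],[-0.07, 1.30, -3.46]]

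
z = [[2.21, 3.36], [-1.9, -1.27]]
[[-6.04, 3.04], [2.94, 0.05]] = z@[[-0.62, -1.12],[-1.39, 1.64]]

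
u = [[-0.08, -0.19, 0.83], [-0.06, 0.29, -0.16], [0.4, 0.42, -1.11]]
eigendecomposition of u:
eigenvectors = [[0.54+0.00j, (-0.16+0.52j), -0.16-0.52j], [(-0.06+0j), -0.77+0.00j, -0.77-0.00j], [(-0.84+0j), (-0.28+0.17j), (-0.28-0.17j)]]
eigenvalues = [(-1.34+0j), (0.22+0.08j), (0.22-0.08j)]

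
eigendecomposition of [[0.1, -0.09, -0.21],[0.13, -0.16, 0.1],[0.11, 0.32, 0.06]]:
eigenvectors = [[(0.73+0j), (0.73-0j), 0.18+0.00j],[(0.09-0.26j), (0.09+0.26j), -0.74+0.00j],[(-0.17-0.6j), (-0.17+0.6j), (0.64+0j)]]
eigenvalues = [(0.14+0.2j), (0.14-0.2j), (-0.28+0j)]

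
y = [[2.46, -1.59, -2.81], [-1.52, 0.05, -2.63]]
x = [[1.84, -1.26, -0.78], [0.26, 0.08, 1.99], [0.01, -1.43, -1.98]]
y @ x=[[4.08, 0.79, 0.48],  [-2.81, 5.68, 6.49]]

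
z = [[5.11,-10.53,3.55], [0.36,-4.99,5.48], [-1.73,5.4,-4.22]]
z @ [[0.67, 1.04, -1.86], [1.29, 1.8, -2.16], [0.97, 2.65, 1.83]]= [[-6.72, -4.23, 19.74], [-0.88, 5.91, 20.14], [1.71, -3.26, -16.17]]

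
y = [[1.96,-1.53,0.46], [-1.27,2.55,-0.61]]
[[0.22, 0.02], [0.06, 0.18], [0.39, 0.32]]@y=[[0.41, -0.29, 0.09], [-0.11, 0.37, -0.08], [0.36, 0.22, -0.02]]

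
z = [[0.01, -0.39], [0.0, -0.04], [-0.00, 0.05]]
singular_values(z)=[0.4, 0.0]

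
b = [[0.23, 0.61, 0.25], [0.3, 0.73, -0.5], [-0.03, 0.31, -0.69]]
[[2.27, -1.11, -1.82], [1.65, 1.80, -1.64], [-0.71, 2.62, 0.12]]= b@ [[4.45, 0.08, -2.88], [1.44, -0.25, -1.58], [1.48, -3.91, -0.76]]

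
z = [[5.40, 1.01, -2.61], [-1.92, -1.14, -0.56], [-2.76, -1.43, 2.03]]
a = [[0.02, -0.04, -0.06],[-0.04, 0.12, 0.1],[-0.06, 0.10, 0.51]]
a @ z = [[0.35, 0.15, -0.15], [-0.72, -0.32, 0.24], [-1.92, -0.9, 1.14]]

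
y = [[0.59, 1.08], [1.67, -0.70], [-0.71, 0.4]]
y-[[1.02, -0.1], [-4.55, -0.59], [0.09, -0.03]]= [[-0.43,1.18], [6.22,-0.11], [-0.80,0.43]]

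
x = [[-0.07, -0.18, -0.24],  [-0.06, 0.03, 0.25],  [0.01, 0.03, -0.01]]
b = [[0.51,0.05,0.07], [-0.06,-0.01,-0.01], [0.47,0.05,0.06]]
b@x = [[-0.04, -0.09, -0.11], [0.0, 0.01, 0.01], [-0.04, -0.08, -0.1]]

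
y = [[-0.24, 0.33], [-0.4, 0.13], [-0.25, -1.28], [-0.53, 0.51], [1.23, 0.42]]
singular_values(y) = [1.61, 1.3]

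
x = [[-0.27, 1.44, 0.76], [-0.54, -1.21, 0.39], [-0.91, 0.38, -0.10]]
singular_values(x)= [1.95, 1.15, 0.7]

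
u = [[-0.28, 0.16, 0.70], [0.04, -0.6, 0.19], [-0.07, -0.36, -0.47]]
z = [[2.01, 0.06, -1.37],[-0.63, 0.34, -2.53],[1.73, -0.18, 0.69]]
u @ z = [[0.55, -0.09, 0.46], [0.79, -0.24, 1.59], [-0.73, -0.04, 0.68]]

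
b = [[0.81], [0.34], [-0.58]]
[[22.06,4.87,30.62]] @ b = [[1.76]]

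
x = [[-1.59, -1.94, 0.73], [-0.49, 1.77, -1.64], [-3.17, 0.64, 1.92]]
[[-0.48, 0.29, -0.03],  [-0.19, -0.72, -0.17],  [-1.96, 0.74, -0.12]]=x@ [[0.44, 0.02, 0.07], [-0.20, -0.01, -0.02], [-0.23, 0.42, 0.06]]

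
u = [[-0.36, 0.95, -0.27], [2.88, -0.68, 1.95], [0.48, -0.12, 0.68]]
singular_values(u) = [3.69, 0.84, 0.29]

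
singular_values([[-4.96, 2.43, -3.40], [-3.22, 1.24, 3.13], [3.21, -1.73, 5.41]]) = [9.0, 5.04, 0.03]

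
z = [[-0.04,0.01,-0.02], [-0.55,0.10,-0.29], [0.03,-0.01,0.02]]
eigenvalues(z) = [(0.08+0j), 0.01j, -0.01j]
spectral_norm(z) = 0.63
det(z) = 0.00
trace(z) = 0.08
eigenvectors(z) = [[(-0.11+0j), (0.14-0.22j), (0.14+0.22j)],[(-0.99+0j), (0.89+0j), (0.89-0j)],[(0.12+0j), (0.03+0.38j), 0.03-0.38j]]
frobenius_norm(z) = 0.63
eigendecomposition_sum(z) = [[-0.06+0.00j, (0.01+0j), (-0.03+0j)], [(-0.53+0j), (0.1+0j), (-0.31+0j)], [0.06-0.00j, (-0.01-0j), (0.04-0j)]] + [[(0.01+0.01j), -0.00-0.00j, 0.01+0.00j],[(-0.01+0.04j), 0.00-0.00j, (0.01+0.02j)],[(-0.02-0j), 0.00+0.00j, (-0.01+0j)]] + [[0.01-0.01j,(-0+0j),0.01-0.00j], [(-0.01-0.04j),0j,(0.01-0.02j)], [(-0.02+0j),0.00-0.00j,-0.01-0.00j]]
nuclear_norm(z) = 0.64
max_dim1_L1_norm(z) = 0.94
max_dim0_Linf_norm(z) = 0.55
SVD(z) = [[-0.07, 0.30, 0.95],[-1.00, -0.08, -0.05],[0.06, -0.95, 0.3]] @ diag([0.6325033252741271, 0.005787882037487367, 0.002458442330362404]) @ [[0.87,  -0.16,  0.46], [0.38,  0.82,  -0.43], [-0.31,  0.55,  0.78]]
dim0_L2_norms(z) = [0.55, 0.1, 0.29]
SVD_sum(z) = [[-0.04,  0.01,  -0.02], [-0.55,  0.1,  -0.29], [0.03,  -0.01,  0.02]] + [[0.00, 0.0, -0.0], [-0.0, -0.00, 0.00], [-0.0, -0.0, 0.0]] + [[-0.0, 0.00, 0.0], [0.0, -0.0, -0.0], [-0.0, 0.00, 0.0]]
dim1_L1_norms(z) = [0.07, 0.94, 0.06]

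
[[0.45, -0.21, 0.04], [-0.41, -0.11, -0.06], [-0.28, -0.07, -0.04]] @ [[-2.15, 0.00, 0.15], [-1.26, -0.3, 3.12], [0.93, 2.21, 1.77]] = [[-0.67, 0.15, -0.52], [0.96, -0.1, -0.51], [0.65, -0.07, -0.33]]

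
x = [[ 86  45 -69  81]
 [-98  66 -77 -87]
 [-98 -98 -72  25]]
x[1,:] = [-98, 66, -77, -87]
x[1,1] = 66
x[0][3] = 81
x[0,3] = 81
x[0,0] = 86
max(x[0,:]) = 86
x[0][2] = -69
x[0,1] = 45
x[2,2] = -72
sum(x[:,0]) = -110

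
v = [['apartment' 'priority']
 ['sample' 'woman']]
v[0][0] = 'apartment'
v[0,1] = 'priority'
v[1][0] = 'sample'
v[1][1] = 'woman'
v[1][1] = 'woman'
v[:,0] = ['apartment', 'sample']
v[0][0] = 'apartment'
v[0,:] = ['apartment', 'priority']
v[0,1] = 'priority'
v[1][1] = 'woman'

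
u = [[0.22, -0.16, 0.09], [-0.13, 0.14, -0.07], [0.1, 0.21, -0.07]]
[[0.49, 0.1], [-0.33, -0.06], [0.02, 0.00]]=u @ [[2.07, 0.4], [-1.87, -0.36], [-2.89, -0.56]]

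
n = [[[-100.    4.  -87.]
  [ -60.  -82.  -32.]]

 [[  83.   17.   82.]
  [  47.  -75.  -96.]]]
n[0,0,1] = 4.0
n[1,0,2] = 82.0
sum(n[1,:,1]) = -58.0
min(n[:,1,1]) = -82.0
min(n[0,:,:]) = -100.0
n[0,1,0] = -60.0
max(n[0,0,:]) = 4.0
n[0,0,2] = -87.0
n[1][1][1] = -75.0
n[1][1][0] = 47.0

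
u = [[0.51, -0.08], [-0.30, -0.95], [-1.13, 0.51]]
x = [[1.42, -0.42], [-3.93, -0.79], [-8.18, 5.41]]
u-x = [[-0.91,0.34], [3.63,-0.16], [7.05,-4.9]]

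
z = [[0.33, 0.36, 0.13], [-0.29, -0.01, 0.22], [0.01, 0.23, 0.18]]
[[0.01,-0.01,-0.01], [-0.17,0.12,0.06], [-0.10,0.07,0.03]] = z@[[0.47,-0.34,-0.16], [-0.34,0.24,0.11], [-0.16,0.11,0.05]]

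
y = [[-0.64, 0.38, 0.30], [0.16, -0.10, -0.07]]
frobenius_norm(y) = 0.83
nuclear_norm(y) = 0.83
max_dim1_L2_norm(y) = 0.8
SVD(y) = [[-0.97, 0.24], [0.24, 0.97]] @ diag([0.8273168612507226, 0.00684186306885695]) @ [[0.8,-0.47,-0.37], [-0.06,-0.67,0.74]]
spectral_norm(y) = 0.83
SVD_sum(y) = [[-0.64, 0.38, 0.3], [0.16, -0.10, -0.07]] + [[-0.0, -0.0, 0.00], [-0.00, -0.00, 0.00]]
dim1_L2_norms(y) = [0.8, 0.2]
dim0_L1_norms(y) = [0.8, 0.48, 0.37]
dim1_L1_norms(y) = [1.32, 0.33]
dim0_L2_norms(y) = [0.66, 0.39, 0.31]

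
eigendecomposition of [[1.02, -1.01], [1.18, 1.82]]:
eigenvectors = [[0.25-0.63j,(0.25+0.63j)],[(-0.73+0j),-0.73-0.00j]]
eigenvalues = [(1.42+1.02j), (1.42-1.02j)]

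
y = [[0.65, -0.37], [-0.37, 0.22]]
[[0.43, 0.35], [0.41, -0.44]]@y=[[0.15, -0.08], [0.43, -0.25]]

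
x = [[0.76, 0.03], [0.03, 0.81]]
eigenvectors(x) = [[-0.91, -0.42], [0.42, -0.91]]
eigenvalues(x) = [0.75, 0.82]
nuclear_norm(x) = 1.57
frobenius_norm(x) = 1.11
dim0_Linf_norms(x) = [0.76, 0.81]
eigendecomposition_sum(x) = [[0.61, -0.29], [-0.29, 0.13]] + [[0.15, 0.32], [0.32, 0.68]]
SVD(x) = [[0.42, 0.91], [0.91, -0.42]] @ diag([0.8240512483795333, 0.7459487516204667]) @ [[0.42, 0.91], [0.91, -0.42]]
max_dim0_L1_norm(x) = 0.84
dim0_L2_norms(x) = [0.76, 0.81]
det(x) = 0.61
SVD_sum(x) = [[0.15, 0.32], [0.32, 0.68]] + [[0.61, -0.29],[-0.29, 0.13]]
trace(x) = 1.57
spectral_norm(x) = 0.82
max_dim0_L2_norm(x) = 0.81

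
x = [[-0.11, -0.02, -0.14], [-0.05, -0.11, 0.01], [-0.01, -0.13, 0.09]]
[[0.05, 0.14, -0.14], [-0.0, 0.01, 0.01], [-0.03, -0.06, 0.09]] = x @ [[0.35, -0.1, 0.04], [-0.21, -0.12, -0.05], [-0.60, -0.88, 0.96]]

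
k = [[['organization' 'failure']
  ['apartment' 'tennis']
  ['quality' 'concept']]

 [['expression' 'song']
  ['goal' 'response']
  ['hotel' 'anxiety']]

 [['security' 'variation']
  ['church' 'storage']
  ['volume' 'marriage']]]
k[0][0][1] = 'failure'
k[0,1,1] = 'tennis'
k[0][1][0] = 'apartment'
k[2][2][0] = 'volume'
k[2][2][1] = 'marriage'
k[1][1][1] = 'response'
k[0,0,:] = ['organization', 'failure']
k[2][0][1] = 'variation'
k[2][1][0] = 'church'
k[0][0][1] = 'failure'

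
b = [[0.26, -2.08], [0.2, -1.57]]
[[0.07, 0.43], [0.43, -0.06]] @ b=[[0.10, -0.82], [0.1, -0.8]]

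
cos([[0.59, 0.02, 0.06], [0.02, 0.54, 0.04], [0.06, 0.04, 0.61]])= [[0.83,-0.01,-0.03], [-0.01,0.86,-0.02], [-0.03,-0.02,0.82]]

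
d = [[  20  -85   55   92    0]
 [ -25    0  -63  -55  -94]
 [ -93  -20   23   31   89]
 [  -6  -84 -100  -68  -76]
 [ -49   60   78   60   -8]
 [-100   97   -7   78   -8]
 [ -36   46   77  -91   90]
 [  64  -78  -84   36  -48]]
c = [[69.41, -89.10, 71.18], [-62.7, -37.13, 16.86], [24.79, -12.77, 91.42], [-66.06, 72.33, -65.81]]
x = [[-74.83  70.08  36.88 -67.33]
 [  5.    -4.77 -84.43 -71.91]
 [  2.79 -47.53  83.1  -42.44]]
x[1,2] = -84.43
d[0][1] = -85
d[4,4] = -8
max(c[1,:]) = 16.86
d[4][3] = 60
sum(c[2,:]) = 103.44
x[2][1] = -47.53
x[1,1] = -4.77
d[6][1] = 46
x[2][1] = -47.53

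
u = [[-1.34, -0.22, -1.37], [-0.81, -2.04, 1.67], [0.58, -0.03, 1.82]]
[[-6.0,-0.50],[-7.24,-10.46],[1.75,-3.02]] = u@[[4.87, 2.49], [1.15, 2.16], [-0.57, -2.42]]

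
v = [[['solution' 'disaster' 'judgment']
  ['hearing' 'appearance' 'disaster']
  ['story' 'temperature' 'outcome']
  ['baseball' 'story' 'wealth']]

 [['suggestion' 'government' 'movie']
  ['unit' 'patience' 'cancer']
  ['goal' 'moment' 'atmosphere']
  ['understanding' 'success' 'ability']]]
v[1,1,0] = 'unit'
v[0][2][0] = 'story'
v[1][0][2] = 'movie'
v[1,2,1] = 'moment'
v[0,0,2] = 'judgment'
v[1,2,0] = 'goal'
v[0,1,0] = 'hearing'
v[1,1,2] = 'cancer'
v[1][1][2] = 'cancer'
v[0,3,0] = 'baseball'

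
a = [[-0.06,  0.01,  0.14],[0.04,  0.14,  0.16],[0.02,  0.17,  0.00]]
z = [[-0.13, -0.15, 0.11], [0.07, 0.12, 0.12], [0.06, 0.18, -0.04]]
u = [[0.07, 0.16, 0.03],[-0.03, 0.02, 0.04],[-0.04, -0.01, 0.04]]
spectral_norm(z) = 0.31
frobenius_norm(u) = 0.19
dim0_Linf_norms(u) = [0.07, 0.16, 0.04]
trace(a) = 0.08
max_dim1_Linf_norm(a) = 0.17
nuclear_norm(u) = 0.26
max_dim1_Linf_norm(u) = 0.16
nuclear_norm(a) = 0.48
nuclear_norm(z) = 0.52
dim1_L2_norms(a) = [0.15, 0.22, 0.17]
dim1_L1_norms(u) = [0.26, 0.09, 0.09]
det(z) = 0.00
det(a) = 0.00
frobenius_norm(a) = 0.32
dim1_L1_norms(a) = [0.21, 0.34, 0.19]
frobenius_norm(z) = 0.35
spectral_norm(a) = 0.27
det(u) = 0.00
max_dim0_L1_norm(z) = 0.45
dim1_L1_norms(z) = [0.39, 0.31, 0.28]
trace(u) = 0.13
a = u + z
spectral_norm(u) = 0.18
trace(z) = -0.05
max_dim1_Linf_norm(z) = 0.18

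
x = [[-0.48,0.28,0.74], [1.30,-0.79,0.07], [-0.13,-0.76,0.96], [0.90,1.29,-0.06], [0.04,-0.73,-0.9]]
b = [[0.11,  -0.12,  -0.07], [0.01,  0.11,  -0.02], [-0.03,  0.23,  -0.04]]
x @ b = [[-0.07, 0.26, -0.00],[0.13, -0.23, -0.08],[-0.05, 0.15, -0.01],[0.11, 0.02, -0.09],[0.02, -0.29, 0.05]]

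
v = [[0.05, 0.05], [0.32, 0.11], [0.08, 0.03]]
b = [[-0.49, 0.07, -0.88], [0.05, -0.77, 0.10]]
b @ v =[[-0.07, -0.04],[-0.24, -0.08]]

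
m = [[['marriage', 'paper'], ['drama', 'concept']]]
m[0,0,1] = 'paper'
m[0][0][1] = 'paper'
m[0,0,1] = 'paper'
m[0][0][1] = 'paper'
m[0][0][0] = 'marriage'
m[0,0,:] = ['marriage', 'paper']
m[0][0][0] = 'marriage'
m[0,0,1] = 'paper'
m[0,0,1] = 'paper'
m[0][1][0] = 'drama'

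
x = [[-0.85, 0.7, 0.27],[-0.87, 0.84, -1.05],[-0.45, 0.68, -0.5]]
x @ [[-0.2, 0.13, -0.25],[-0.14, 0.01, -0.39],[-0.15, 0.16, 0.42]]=[[0.03, -0.06, 0.05],[0.21, -0.27, -0.55],[0.07, -0.13, -0.36]]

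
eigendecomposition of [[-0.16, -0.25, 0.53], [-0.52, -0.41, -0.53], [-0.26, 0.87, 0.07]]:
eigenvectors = [[0.71+0.00j, -0.00-0.49j, (-0+0.49j)], [0.57+0.00j, (0.01+0.49j), 0.01-0.49j], [(-0.42+0j), 0.72+0.00j, (0.72-0j)]]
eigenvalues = [(-0.67+0j), (0.09+0.78j), (0.09-0.78j)]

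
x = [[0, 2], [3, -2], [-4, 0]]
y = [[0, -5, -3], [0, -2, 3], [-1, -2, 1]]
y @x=[[-3, 10], [-18, 4], [-10, 2]]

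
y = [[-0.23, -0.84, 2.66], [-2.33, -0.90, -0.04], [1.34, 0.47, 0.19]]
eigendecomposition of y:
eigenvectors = [[0.60,  0.71,  -0.35], [0.71,  -0.59,  0.9], [-0.37,  0.39,  0.25]]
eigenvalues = [-2.86, 1.92, -0.0]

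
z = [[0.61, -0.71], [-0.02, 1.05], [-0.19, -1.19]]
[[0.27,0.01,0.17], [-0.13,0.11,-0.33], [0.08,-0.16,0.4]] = z @ [[0.31, 0.15, -0.1], [-0.12, 0.11, -0.32]]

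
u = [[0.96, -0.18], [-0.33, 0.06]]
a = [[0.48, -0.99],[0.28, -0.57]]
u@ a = [[0.41, -0.85], [-0.14, 0.29]]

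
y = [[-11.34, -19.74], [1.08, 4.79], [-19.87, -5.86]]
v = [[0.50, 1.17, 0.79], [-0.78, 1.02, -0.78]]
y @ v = [[9.73, -33.40, 6.44], [-3.2, 6.15, -2.88], [-5.36, -29.23, -11.13]]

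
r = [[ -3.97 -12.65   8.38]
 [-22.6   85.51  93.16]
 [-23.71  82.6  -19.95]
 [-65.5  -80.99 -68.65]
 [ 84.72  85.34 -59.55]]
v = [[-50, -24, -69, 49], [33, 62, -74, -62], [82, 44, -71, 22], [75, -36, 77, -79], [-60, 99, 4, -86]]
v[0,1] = -24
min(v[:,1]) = -36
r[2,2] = -19.95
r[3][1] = -80.99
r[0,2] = 8.38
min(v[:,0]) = -60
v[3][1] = -36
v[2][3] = 22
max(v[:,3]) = 49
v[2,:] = [82, 44, -71, 22]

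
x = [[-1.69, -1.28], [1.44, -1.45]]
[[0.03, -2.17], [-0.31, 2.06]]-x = [[1.72,-0.89], [-1.75,3.51]]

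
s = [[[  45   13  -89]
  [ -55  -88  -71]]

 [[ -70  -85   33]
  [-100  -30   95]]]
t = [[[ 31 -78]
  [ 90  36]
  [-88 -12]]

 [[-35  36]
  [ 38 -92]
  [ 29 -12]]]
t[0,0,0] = 31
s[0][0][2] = -89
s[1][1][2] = 95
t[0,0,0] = 31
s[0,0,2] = -89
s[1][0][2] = 33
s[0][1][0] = -55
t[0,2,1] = -12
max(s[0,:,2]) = -71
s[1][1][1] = -30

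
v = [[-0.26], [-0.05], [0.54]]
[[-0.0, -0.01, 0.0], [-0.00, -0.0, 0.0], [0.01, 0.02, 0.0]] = v @ [[0.01,0.03,-0.00]]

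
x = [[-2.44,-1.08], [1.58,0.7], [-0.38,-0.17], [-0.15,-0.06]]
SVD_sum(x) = [[-2.44, -1.08], [1.58, 0.7], [-0.38, -0.17], [-0.15, -0.07]] + [[-0.00, 0.0], [-0.0, 0.0], [0.00, -0.0], [-0.0, 0.01]]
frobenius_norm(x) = 3.21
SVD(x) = [[-0.83, -0.03], [0.54, -0.08], [-0.13, 0.27], [-0.05, -0.96]] @ diag([3.2102589927332392, 0.006099145461959732]) @ [[0.91, 0.4], [0.4, -0.91]]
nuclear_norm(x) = 3.22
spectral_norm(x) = 3.21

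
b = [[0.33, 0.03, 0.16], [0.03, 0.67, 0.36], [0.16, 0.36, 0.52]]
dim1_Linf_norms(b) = [0.33, 0.67, 0.52]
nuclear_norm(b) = 1.52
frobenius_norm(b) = 1.07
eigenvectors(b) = [[-0.19, -0.81, -0.56],[-0.74, 0.49, -0.45],[-0.64, -0.33, 0.69]]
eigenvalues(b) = [0.99, 0.38, 0.16]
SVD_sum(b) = [[0.04, 0.14, 0.12], [0.14, 0.55, 0.47], [0.12, 0.47, 0.40]] + [[0.25, -0.15, 0.10],[-0.15, 0.09, -0.06],[0.1, -0.06, 0.04]] + [[0.05,  0.04,  -0.06], [0.04,  0.03,  -0.05], [-0.06,  -0.05,  0.08]]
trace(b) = 1.52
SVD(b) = [[-0.19, 0.81, -0.56], [-0.74, -0.49, -0.45], [-0.64, 0.33, 0.69]] @ diag([0.9867573939856559, 0.3773823227301621, 0.15586028328418236]) @ [[-0.19, -0.74, -0.64],[0.81, -0.49, 0.33],[-0.56, -0.45, 0.69]]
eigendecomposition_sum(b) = [[0.04, 0.14, 0.12],[0.14, 0.55, 0.47],[0.12, 0.47, 0.4]] + [[0.25, -0.15, 0.1], [-0.15, 0.09, -0.06], [0.1, -0.06, 0.04]] + [[0.05,0.04,-0.06],[0.04,0.03,-0.05],[-0.06,-0.05,0.08]]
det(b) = 0.06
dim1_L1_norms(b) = [0.52, 1.06, 1.04]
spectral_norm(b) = 0.99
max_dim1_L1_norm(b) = 1.06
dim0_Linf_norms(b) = [0.33, 0.67, 0.52]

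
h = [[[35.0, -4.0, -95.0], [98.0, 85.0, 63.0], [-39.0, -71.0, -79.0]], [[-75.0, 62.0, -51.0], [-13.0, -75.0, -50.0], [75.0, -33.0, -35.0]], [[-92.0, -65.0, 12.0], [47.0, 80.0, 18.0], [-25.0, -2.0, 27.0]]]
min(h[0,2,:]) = -79.0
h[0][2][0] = -39.0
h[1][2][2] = -35.0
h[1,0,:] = [-75.0, 62.0, -51.0]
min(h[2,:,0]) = -92.0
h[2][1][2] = 18.0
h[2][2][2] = 27.0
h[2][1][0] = 47.0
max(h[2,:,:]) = 80.0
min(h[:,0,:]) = -95.0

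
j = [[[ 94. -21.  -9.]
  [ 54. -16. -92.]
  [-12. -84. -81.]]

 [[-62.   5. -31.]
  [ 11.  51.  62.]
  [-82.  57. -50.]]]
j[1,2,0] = -82.0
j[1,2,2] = -50.0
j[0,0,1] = -21.0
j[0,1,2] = -92.0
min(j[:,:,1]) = -84.0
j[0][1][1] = -16.0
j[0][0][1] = -21.0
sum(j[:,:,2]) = -201.0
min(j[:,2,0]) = -82.0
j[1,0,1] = 5.0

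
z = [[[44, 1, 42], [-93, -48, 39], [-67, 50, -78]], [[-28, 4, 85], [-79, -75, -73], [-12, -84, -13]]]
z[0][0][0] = 44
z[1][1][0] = -79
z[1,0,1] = 4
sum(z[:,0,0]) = 16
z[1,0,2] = 85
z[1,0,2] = 85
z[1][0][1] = 4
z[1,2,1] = -84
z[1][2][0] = -12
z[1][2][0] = -12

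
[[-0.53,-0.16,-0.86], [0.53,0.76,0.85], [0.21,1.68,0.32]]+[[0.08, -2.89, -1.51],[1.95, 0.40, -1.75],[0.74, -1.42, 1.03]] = [[-0.45, -3.05, -2.37],[2.48, 1.16, -0.9],[0.95, 0.26, 1.35]]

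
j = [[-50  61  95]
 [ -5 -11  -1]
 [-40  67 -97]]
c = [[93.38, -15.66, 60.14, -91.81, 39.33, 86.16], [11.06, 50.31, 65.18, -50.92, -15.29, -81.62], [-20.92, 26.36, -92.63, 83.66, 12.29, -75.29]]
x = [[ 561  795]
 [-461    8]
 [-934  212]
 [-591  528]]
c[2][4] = 12.29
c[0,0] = 93.38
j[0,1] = 61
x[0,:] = [561, 795]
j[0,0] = -50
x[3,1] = 528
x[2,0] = -934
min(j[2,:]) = -97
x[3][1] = 528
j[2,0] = -40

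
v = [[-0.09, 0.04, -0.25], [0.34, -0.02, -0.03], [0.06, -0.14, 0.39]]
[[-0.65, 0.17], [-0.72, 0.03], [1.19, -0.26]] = v@ [[-1.86, 0.02], [-0.40, -0.08], [3.20, -0.7]]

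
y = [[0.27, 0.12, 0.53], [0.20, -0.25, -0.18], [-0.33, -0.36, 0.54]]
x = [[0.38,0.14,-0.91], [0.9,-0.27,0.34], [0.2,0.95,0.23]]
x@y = [[0.43, 0.34, -0.32], [0.08, 0.05, 0.71], [0.17, -0.3, 0.06]]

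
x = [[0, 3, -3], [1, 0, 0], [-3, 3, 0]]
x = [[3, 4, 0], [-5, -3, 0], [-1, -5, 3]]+[[-3, -1, -3], [6, 3, 0], [-2, 8, -3]]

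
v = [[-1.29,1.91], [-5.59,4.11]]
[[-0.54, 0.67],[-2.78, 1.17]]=v @ [[0.57, 0.10], [0.1, 0.42]]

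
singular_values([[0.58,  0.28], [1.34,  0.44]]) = [1.55, 0.08]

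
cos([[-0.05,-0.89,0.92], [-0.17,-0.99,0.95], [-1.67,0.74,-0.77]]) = [[1.59, -0.78, 0.78], [0.58, 0.12, 0.88], [-0.71, 0.00, 1.03]]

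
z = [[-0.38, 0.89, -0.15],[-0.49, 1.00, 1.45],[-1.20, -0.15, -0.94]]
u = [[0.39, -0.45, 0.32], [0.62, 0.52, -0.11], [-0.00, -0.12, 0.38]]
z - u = [[-0.77,1.34,-0.47], [-1.11,0.48,1.56], [-1.2,-0.03,-1.32]]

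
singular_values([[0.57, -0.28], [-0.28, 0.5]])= [0.82, 0.25]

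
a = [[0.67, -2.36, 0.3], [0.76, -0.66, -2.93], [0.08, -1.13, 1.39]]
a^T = [[0.67, 0.76, 0.08], [-2.36, -0.66, -1.13], [0.30, -2.93, 1.39]]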